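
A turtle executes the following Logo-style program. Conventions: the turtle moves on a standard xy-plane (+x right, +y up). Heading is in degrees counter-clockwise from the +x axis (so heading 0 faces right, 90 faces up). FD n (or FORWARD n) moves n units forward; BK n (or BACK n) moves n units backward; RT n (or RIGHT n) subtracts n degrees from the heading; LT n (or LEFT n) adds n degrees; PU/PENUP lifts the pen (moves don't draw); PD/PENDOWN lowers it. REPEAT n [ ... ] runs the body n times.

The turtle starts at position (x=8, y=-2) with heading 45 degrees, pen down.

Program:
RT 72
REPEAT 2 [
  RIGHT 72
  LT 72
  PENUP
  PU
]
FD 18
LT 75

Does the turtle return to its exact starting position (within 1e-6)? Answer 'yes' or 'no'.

Answer: no

Derivation:
Executing turtle program step by step:
Start: pos=(8,-2), heading=45, pen down
RT 72: heading 45 -> 333
REPEAT 2 [
  -- iteration 1/2 --
  RT 72: heading 333 -> 261
  LT 72: heading 261 -> 333
  PU: pen up
  PU: pen up
  -- iteration 2/2 --
  RT 72: heading 333 -> 261
  LT 72: heading 261 -> 333
  PU: pen up
  PU: pen up
]
FD 18: (8,-2) -> (24.038,-10.172) [heading=333, move]
LT 75: heading 333 -> 48
Final: pos=(24.038,-10.172), heading=48, 0 segment(s) drawn

Start position: (8, -2)
Final position: (24.038, -10.172)
Distance = 18; >= 1e-6 -> NOT closed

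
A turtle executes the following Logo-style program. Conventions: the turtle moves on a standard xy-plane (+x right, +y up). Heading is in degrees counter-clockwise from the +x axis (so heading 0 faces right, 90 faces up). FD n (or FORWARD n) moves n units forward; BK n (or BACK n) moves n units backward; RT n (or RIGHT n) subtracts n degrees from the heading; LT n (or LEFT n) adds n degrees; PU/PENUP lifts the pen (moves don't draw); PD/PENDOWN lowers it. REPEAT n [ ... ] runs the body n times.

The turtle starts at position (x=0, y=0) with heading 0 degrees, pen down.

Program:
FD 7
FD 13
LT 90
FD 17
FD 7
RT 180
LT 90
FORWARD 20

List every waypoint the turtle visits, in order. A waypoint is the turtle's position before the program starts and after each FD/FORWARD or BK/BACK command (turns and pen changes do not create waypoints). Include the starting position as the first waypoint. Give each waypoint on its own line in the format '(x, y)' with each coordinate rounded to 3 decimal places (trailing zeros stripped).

Executing turtle program step by step:
Start: pos=(0,0), heading=0, pen down
FD 7: (0,0) -> (7,0) [heading=0, draw]
FD 13: (7,0) -> (20,0) [heading=0, draw]
LT 90: heading 0 -> 90
FD 17: (20,0) -> (20,17) [heading=90, draw]
FD 7: (20,17) -> (20,24) [heading=90, draw]
RT 180: heading 90 -> 270
LT 90: heading 270 -> 0
FD 20: (20,24) -> (40,24) [heading=0, draw]
Final: pos=(40,24), heading=0, 5 segment(s) drawn
Waypoints (6 total):
(0, 0)
(7, 0)
(20, 0)
(20, 17)
(20, 24)
(40, 24)

Answer: (0, 0)
(7, 0)
(20, 0)
(20, 17)
(20, 24)
(40, 24)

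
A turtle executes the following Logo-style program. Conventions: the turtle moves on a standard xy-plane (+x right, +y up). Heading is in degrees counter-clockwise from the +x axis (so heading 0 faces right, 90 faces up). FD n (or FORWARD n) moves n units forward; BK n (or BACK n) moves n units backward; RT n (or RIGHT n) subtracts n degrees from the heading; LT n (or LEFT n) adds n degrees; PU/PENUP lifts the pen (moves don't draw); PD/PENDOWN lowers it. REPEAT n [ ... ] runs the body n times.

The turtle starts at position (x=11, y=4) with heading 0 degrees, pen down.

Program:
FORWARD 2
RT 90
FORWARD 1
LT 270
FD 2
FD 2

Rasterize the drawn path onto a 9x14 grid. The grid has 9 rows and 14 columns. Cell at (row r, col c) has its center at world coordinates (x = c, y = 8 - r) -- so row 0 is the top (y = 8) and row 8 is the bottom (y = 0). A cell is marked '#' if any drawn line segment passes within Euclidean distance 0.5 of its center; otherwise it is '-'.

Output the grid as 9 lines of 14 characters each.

Answer: --------------
--------------
--------------
--------------
-----------###
---------#####
--------------
--------------
--------------

Derivation:
Segment 0: (11,4) -> (13,4)
Segment 1: (13,4) -> (13,3)
Segment 2: (13,3) -> (11,3)
Segment 3: (11,3) -> (9,3)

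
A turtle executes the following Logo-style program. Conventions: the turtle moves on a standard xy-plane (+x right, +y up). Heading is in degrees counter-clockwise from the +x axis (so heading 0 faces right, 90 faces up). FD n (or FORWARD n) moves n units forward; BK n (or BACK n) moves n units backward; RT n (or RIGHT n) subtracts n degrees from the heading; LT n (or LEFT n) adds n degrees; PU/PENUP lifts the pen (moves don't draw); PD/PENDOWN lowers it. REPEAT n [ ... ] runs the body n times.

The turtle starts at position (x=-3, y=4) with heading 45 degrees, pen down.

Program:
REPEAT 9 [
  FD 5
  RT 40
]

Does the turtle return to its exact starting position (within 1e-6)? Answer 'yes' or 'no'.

Answer: yes

Derivation:
Executing turtle program step by step:
Start: pos=(-3,4), heading=45, pen down
REPEAT 9 [
  -- iteration 1/9 --
  FD 5: (-3,4) -> (0.536,7.536) [heading=45, draw]
  RT 40: heading 45 -> 5
  -- iteration 2/9 --
  FD 5: (0.536,7.536) -> (5.517,7.971) [heading=5, draw]
  RT 40: heading 5 -> 325
  -- iteration 3/9 --
  FD 5: (5.517,7.971) -> (9.612,5.103) [heading=325, draw]
  RT 40: heading 325 -> 285
  -- iteration 4/9 --
  FD 5: (9.612,5.103) -> (10.906,0.274) [heading=285, draw]
  RT 40: heading 285 -> 245
  -- iteration 5/9 --
  FD 5: (10.906,0.274) -> (8.793,-4.258) [heading=245, draw]
  RT 40: heading 245 -> 205
  -- iteration 6/9 --
  FD 5: (8.793,-4.258) -> (4.262,-6.371) [heading=205, draw]
  RT 40: heading 205 -> 165
  -- iteration 7/9 --
  FD 5: (4.262,-6.371) -> (-0.568,-5.077) [heading=165, draw]
  RT 40: heading 165 -> 125
  -- iteration 8/9 --
  FD 5: (-0.568,-5.077) -> (-3.436,-0.981) [heading=125, draw]
  RT 40: heading 125 -> 85
  -- iteration 9/9 --
  FD 5: (-3.436,-0.981) -> (-3,4) [heading=85, draw]
  RT 40: heading 85 -> 45
]
Final: pos=(-3,4), heading=45, 9 segment(s) drawn

Start position: (-3, 4)
Final position: (-3, 4)
Distance = 0; < 1e-6 -> CLOSED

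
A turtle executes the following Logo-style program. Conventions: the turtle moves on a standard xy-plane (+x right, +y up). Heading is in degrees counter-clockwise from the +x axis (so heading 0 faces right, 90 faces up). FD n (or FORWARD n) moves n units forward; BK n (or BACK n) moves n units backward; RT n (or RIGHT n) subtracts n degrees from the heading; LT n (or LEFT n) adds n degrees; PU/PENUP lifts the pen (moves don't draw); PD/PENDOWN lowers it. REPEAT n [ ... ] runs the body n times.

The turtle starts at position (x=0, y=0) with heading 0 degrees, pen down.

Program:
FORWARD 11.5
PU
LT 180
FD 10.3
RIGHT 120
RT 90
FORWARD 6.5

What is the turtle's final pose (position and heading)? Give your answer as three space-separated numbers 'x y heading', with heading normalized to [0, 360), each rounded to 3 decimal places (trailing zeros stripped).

Answer: 6.829 -3.25 330

Derivation:
Executing turtle program step by step:
Start: pos=(0,0), heading=0, pen down
FD 11.5: (0,0) -> (11.5,0) [heading=0, draw]
PU: pen up
LT 180: heading 0 -> 180
FD 10.3: (11.5,0) -> (1.2,0) [heading=180, move]
RT 120: heading 180 -> 60
RT 90: heading 60 -> 330
FD 6.5: (1.2,0) -> (6.829,-3.25) [heading=330, move]
Final: pos=(6.829,-3.25), heading=330, 1 segment(s) drawn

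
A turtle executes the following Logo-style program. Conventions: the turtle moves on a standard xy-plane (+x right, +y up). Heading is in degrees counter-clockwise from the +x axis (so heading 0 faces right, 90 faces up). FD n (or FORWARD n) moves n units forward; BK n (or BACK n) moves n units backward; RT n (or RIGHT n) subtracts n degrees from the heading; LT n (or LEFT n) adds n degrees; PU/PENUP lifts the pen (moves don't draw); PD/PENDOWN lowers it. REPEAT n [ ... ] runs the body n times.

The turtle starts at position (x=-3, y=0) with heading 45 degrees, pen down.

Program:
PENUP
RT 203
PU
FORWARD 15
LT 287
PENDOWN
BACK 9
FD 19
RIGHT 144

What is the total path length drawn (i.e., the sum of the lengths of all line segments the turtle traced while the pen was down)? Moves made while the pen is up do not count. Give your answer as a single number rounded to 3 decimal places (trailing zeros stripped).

Answer: 28

Derivation:
Executing turtle program step by step:
Start: pos=(-3,0), heading=45, pen down
PU: pen up
RT 203: heading 45 -> 202
PU: pen up
FD 15: (-3,0) -> (-16.908,-5.619) [heading=202, move]
LT 287: heading 202 -> 129
PD: pen down
BK 9: (-16.908,-5.619) -> (-11.244,-12.613) [heading=129, draw]
FD 19: (-11.244,-12.613) -> (-23.201,2.152) [heading=129, draw]
RT 144: heading 129 -> 345
Final: pos=(-23.201,2.152), heading=345, 2 segment(s) drawn

Segment lengths:
  seg 1: (-16.908,-5.619) -> (-11.244,-12.613), length = 9
  seg 2: (-11.244,-12.613) -> (-23.201,2.152), length = 19
Total = 28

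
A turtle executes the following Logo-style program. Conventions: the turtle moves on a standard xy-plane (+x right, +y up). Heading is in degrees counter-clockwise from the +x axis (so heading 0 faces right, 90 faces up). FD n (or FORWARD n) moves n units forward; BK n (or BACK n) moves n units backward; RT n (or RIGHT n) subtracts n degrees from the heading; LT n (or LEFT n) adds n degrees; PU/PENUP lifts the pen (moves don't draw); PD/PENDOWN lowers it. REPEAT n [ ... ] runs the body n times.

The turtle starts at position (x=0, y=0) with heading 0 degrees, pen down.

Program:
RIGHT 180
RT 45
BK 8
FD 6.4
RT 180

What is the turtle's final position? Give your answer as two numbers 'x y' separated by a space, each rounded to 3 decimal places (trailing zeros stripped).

Executing turtle program step by step:
Start: pos=(0,0), heading=0, pen down
RT 180: heading 0 -> 180
RT 45: heading 180 -> 135
BK 8: (0,0) -> (5.657,-5.657) [heading=135, draw]
FD 6.4: (5.657,-5.657) -> (1.131,-1.131) [heading=135, draw]
RT 180: heading 135 -> 315
Final: pos=(1.131,-1.131), heading=315, 2 segment(s) drawn

Answer: 1.131 -1.131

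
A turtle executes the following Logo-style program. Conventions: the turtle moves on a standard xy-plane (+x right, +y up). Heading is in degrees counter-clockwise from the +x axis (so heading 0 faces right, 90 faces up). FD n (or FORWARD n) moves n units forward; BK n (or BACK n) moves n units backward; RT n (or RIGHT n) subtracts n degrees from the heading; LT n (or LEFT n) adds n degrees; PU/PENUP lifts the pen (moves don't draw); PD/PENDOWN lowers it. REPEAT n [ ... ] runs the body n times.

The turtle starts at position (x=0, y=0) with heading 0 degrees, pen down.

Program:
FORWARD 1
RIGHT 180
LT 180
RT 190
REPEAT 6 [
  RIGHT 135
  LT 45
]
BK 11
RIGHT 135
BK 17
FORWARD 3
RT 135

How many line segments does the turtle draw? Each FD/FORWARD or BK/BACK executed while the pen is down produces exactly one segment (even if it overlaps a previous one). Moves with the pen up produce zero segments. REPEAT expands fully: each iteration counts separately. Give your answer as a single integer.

Executing turtle program step by step:
Start: pos=(0,0), heading=0, pen down
FD 1: (0,0) -> (1,0) [heading=0, draw]
RT 180: heading 0 -> 180
LT 180: heading 180 -> 0
RT 190: heading 0 -> 170
REPEAT 6 [
  -- iteration 1/6 --
  RT 135: heading 170 -> 35
  LT 45: heading 35 -> 80
  -- iteration 2/6 --
  RT 135: heading 80 -> 305
  LT 45: heading 305 -> 350
  -- iteration 3/6 --
  RT 135: heading 350 -> 215
  LT 45: heading 215 -> 260
  -- iteration 4/6 --
  RT 135: heading 260 -> 125
  LT 45: heading 125 -> 170
  -- iteration 5/6 --
  RT 135: heading 170 -> 35
  LT 45: heading 35 -> 80
  -- iteration 6/6 --
  RT 135: heading 80 -> 305
  LT 45: heading 305 -> 350
]
BK 11: (1,0) -> (-9.833,1.91) [heading=350, draw]
RT 135: heading 350 -> 215
BK 17: (-9.833,1.91) -> (4.093,11.661) [heading=215, draw]
FD 3: (4.093,11.661) -> (1.635,9.94) [heading=215, draw]
RT 135: heading 215 -> 80
Final: pos=(1.635,9.94), heading=80, 4 segment(s) drawn
Segments drawn: 4

Answer: 4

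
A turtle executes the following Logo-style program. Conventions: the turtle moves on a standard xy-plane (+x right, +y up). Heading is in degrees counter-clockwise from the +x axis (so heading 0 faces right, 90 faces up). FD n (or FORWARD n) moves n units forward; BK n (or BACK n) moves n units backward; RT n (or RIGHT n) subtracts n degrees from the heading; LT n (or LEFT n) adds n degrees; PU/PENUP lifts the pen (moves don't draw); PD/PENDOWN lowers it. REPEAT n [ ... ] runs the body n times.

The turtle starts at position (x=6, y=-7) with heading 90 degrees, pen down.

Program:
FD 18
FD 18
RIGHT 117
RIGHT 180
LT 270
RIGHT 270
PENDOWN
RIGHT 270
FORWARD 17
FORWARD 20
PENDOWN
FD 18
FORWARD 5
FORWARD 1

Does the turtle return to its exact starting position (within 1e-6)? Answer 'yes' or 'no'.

Executing turtle program step by step:
Start: pos=(6,-7), heading=90, pen down
FD 18: (6,-7) -> (6,11) [heading=90, draw]
FD 18: (6,11) -> (6,29) [heading=90, draw]
RT 117: heading 90 -> 333
RT 180: heading 333 -> 153
LT 270: heading 153 -> 63
RT 270: heading 63 -> 153
PD: pen down
RT 270: heading 153 -> 243
FD 17: (6,29) -> (-1.718,13.853) [heading=243, draw]
FD 20: (-1.718,13.853) -> (-10.798,-3.967) [heading=243, draw]
PD: pen down
FD 18: (-10.798,-3.967) -> (-18.969,-20.005) [heading=243, draw]
FD 5: (-18.969,-20.005) -> (-21.239,-24.46) [heading=243, draw]
FD 1: (-21.239,-24.46) -> (-21.693,-25.351) [heading=243, draw]
Final: pos=(-21.693,-25.351), heading=243, 7 segment(s) drawn

Start position: (6, -7)
Final position: (-21.693, -25.351)
Distance = 33.222; >= 1e-6 -> NOT closed

Answer: no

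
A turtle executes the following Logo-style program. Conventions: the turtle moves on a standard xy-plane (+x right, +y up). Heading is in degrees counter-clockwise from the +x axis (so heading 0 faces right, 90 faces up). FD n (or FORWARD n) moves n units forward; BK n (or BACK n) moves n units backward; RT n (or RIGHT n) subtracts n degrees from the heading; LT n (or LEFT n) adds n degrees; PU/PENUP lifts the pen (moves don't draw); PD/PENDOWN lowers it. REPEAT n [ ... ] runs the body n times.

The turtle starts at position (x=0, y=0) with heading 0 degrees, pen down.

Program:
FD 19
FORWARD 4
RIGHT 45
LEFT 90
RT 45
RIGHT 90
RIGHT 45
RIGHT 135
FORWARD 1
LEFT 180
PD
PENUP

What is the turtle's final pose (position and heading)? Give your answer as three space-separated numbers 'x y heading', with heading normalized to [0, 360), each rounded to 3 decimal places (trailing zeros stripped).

Executing turtle program step by step:
Start: pos=(0,0), heading=0, pen down
FD 19: (0,0) -> (19,0) [heading=0, draw]
FD 4: (19,0) -> (23,0) [heading=0, draw]
RT 45: heading 0 -> 315
LT 90: heading 315 -> 45
RT 45: heading 45 -> 0
RT 90: heading 0 -> 270
RT 45: heading 270 -> 225
RT 135: heading 225 -> 90
FD 1: (23,0) -> (23,1) [heading=90, draw]
LT 180: heading 90 -> 270
PD: pen down
PU: pen up
Final: pos=(23,1), heading=270, 3 segment(s) drawn

Answer: 23 1 270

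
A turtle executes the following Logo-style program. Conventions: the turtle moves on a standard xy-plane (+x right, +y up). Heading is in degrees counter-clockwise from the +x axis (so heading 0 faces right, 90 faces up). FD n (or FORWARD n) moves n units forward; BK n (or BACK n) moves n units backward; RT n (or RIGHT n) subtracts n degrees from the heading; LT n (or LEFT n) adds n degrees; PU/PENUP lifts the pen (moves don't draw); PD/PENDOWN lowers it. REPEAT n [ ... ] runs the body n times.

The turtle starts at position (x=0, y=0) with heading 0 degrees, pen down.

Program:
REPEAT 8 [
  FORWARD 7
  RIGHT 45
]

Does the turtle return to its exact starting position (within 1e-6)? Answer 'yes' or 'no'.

Answer: yes

Derivation:
Executing turtle program step by step:
Start: pos=(0,0), heading=0, pen down
REPEAT 8 [
  -- iteration 1/8 --
  FD 7: (0,0) -> (7,0) [heading=0, draw]
  RT 45: heading 0 -> 315
  -- iteration 2/8 --
  FD 7: (7,0) -> (11.95,-4.95) [heading=315, draw]
  RT 45: heading 315 -> 270
  -- iteration 3/8 --
  FD 7: (11.95,-4.95) -> (11.95,-11.95) [heading=270, draw]
  RT 45: heading 270 -> 225
  -- iteration 4/8 --
  FD 7: (11.95,-11.95) -> (7,-16.899) [heading=225, draw]
  RT 45: heading 225 -> 180
  -- iteration 5/8 --
  FD 7: (7,-16.899) -> (0,-16.899) [heading=180, draw]
  RT 45: heading 180 -> 135
  -- iteration 6/8 --
  FD 7: (0,-16.899) -> (-4.95,-11.95) [heading=135, draw]
  RT 45: heading 135 -> 90
  -- iteration 7/8 --
  FD 7: (-4.95,-11.95) -> (-4.95,-4.95) [heading=90, draw]
  RT 45: heading 90 -> 45
  -- iteration 8/8 --
  FD 7: (-4.95,-4.95) -> (0,0) [heading=45, draw]
  RT 45: heading 45 -> 0
]
Final: pos=(0,0), heading=0, 8 segment(s) drawn

Start position: (0, 0)
Final position: (0, 0)
Distance = 0; < 1e-6 -> CLOSED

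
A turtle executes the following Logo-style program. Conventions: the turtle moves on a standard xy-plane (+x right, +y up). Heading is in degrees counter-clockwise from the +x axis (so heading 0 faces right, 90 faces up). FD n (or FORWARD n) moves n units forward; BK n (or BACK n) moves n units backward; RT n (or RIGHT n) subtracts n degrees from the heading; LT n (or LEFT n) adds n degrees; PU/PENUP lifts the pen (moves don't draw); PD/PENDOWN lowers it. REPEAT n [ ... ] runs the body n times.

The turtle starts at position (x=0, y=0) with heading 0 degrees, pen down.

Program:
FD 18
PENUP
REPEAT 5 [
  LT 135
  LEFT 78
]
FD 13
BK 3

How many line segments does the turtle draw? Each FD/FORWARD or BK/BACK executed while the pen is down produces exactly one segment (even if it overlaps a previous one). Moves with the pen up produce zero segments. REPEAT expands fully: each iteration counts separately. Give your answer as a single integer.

Executing turtle program step by step:
Start: pos=(0,0), heading=0, pen down
FD 18: (0,0) -> (18,0) [heading=0, draw]
PU: pen up
REPEAT 5 [
  -- iteration 1/5 --
  LT 135: heading 0 -> 135
  LT 78: heading 135 -> 213
  -- iteration 2/5 --
  LT 135: heading 213 -> 348
  LT 78: heading 348 -> 66
  -- iteration 3/5 --
  LT 135: heading 66 -> 201
  LT 78: heading 201 -> 279
  -- iteration 4/5 --
  LT 135: heading 279 -> 54
  LT 78: heading 54 -> 132
  -- iteration 5/5 --
  LT 135: heading 132 -> 267
  LT 78: heading 267 -> 345
]
FD 13: (18,0) -> (30.557,-3.365) [heading=345, move]
BK 3: (30.557,-3.365) -> (27.659,-2.588) [heading=345, move]
Final: pos=(27.659,-2.588), heading=345, 1 segment(s) drawn
Segments drawn: 1

Answer: 1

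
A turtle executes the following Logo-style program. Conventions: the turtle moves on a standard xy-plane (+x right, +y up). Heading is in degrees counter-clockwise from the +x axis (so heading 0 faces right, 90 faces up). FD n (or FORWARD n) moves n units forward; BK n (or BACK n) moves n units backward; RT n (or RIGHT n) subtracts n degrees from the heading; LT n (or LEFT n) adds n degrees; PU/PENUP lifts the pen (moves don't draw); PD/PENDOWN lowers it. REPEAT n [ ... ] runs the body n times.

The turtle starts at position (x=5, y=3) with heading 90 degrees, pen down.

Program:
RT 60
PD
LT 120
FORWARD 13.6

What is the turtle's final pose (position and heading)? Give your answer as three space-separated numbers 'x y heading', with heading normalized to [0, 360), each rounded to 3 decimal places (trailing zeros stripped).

Executing turtle program step by step:
Start: pos=(5,3), heading=90, pen down
RT 60: heading 90 -> 30
PD: pen down
LT 120: heading 30 -> 150
FD 13.6: (5,3) -> (-6.778,9.8) [heading=150, draw]
Final: pos=(-6.778,9.8), heading=150, 1 segment(s) drawn

Answer: -6.778 9.8 150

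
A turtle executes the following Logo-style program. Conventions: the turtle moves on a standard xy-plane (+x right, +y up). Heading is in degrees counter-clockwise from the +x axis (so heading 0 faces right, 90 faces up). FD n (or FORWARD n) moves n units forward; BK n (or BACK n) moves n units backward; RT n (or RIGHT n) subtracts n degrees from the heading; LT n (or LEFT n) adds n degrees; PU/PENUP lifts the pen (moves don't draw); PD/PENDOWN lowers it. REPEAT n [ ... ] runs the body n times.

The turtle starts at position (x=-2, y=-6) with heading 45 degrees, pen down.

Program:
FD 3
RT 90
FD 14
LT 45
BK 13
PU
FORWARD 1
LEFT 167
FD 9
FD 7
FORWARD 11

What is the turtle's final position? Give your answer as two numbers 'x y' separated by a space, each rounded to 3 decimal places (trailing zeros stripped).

Answer: -28.287 -7.704

Derivation:
Executing turtle program step by step:
Start: pos=(-2,-6), heading=45, pen down
FD 3: (-2,-6) -> (0.121,-3.879) [heading=45, draw]
RT 90: heading 45 -> 315
FD 14: (0.121,-3.879) -> (10.021,-13.778) [heading=315, draw]
LT 45: heading 315 -> 0
BK 13: (10.021,-13.778) -> (-2.979,-13.778) [heading=0, draw]
PU: pen up
FD 1: (-2.979,-13.778) -> (-1.979,-13.778) [heading=0, move]
LT 167: heading 0 -> 167
FD 9: (-1.979,-13.778) -> (-10.749,-11.754) [heading=167, move]
FD 7: (-10.749,-11.754) -> (-17.569,-10.179) [heading=167, move]
FD 11: (-17.569,-10.179) -> (-28.287,-7.704) [heading=167, move]
Final: pos=(-28.287,-7.704), heading=167, 3 segment(s) drawn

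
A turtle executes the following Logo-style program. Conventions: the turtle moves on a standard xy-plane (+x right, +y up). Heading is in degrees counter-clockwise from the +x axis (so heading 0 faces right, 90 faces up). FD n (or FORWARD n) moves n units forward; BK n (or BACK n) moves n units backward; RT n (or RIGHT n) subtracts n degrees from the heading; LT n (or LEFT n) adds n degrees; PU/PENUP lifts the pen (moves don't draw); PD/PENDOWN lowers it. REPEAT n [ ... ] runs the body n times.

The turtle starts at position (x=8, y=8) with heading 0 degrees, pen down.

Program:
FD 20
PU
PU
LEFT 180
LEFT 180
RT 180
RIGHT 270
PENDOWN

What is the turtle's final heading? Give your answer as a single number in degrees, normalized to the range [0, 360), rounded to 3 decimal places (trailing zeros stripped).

Answer: 270

Derivation:
Executing turtle program step by step:
Start: pos=(8,8), heading=0, pen down
FD 20: (8,8) -> (28,8) [heading=0, draw]
PU: pen up
PU: pen up
LT 180: heading 0 -> 180
LT 180: heading 180 -> 0
RT 180: heading 0 -> 180
RT 270: heading 180 -> 270
PD: pen down
Final: pos=(28,8), heading=270, 1 segment(s) drawn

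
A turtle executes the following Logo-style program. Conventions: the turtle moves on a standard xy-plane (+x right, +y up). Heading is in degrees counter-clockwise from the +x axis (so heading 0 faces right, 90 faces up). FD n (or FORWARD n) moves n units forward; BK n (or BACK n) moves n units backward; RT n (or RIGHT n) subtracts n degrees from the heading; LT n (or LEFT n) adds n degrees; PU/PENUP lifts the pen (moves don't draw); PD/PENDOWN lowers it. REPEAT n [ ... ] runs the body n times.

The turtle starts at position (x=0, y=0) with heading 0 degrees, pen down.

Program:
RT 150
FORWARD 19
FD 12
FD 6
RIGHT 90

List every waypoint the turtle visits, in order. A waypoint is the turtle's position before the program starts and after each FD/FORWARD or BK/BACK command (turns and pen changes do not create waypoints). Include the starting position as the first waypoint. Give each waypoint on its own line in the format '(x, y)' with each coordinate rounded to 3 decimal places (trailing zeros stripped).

Executing turtle program step by step:
Start: pos=(0,0), heading=0, pen down
RT 150: heading 0 -> 210
FD 19: (0,0) -> (-16.454,-9.5) [heading=210, draw]
FD 12: (-16.454,-9.5) -> (-26.847,-15.5) [heading=210, draw]
FD 6: (-26.847,-15.5) -> (-32.043,-18.5) [heading=210, draw]
RT 90: heading 210 -> 120
Final: pos=(-32.043,-18.5), heading=120, 3 segment(s) drawn
Waypoints (4 total):
(0, 0)
(-16.454, -9.5)
(-26.847, -15.5)
(-32.043, -18.5)

Answer: (0, 0)
(-16.454, -9.5)
(-26.847, -15.5)
(-32.043, -18.5)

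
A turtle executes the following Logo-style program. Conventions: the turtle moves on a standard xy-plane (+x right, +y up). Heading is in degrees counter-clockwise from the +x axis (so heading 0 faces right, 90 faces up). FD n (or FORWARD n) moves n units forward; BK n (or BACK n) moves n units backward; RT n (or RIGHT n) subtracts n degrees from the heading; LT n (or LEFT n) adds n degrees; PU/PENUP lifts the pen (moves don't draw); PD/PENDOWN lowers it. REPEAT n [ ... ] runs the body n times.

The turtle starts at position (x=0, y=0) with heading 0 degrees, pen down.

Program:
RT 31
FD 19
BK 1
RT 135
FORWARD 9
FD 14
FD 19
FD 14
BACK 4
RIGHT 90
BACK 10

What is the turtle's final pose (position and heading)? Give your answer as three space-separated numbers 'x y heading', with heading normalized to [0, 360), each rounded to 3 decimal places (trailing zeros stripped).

Answer: -32.607 -31.554 104

Derivation:
Executing turtle program step by step:
Start: pos=(0,0), heading=0, pen down
RT 31: heading 0 -> 329
FD 19: (0,0) -> (16.286,-9.786) [heading=329, draw]
BK 1: (16.286,-9.786) -> (15.429,-9.271) [heading=329, draw]
RT 135: heading 329 -> 194
FD 9: (15.429,-9.271) -> (6.696,-11.448) [heading=194, draw]
FD 14: (6.696,-11.448) -> (-6.888,-14.835) [heading=194, draw]
FD 19: (-6.888,-14.835) -> (-25.323,-19.431) [heading=194, draw]
FD 14: (-25.323,-19.431) -> (-38.908,-22.818) [heading=194, draw]
BK 4: (-38.908,-22.818) -> (-35.026,-21.851) [heading=194, draw]
RT 90: heading 194 -> 104
BK 10: (-35.026,-21.851) -> (-32.607,-31.554) [heading=104, draw]
Final: pos=(-32.607,-31.554), heading=104, 8 segment(s) drawn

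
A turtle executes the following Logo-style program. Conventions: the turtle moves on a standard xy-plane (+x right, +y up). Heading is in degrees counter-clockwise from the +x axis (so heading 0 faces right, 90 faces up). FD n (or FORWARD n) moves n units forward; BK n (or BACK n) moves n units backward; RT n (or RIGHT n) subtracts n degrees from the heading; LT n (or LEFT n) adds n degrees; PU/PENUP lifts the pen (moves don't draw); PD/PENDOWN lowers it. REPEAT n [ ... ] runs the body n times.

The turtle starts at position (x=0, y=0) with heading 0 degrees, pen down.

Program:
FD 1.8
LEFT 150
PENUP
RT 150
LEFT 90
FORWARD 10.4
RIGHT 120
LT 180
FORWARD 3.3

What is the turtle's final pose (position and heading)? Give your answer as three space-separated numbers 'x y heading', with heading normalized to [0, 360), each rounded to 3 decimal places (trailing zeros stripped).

Executing turtle program step by step:
Start: pos=(0,0), heading=0, pen down
FD 1.8: (0,0) -> (1.8,0) [heading=0, draw]
LT 150: heading 0 -> 150
PU: pen up
RT 150: heading 150 -> 0
LT 90: heading 0 -> 90
FD 10.4: (1.8,0) -> (1.8,10.4) [heading=90, move]
RT 120: heading 90 -> 330
LT 180: heading 330 -> 150
FD 3.3: (1.8,10.4) -> (-1.058,12.05) [heading=150, move]
Final: pos=(-1.058,12.05), heading=150, 1 segment(s) drawn

Answer: -1.058 12.05 150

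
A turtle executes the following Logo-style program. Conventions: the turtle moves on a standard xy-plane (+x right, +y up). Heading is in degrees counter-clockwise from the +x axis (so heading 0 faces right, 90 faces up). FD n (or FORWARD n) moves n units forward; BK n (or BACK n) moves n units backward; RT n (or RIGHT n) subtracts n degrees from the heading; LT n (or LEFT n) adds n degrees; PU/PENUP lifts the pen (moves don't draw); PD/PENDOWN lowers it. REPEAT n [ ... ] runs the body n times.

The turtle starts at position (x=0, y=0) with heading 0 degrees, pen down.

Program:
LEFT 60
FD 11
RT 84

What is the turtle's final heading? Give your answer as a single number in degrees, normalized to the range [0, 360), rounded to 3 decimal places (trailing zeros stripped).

Answer: 336

Derivation:
Executing turtle program step by step:
Start: pos=(0,0), heading=0, pen down
LT 60: heading 0 -> 60
FD 11: (0,0) -> (5.5,9.526) [heading=60, draw]
RT 84: heading 60 -> 336
Final: pos=(5.5,9.526), heading=336, 1 segment(s) drawn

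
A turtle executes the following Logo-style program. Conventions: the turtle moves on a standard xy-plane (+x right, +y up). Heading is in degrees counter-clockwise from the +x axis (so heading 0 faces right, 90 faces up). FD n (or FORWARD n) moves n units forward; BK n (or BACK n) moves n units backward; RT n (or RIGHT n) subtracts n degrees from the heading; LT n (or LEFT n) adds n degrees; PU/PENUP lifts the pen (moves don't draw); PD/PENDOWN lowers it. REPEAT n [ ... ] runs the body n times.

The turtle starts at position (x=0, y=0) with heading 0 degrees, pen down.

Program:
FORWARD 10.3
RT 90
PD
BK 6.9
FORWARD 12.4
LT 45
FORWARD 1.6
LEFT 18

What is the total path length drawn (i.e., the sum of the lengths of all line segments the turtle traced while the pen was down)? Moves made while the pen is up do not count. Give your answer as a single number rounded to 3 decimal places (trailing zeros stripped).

Answer: 31.2

Derivation:
Executing turtle program step by step:
Start: pos=(0,0), heading=0, pen down
FD 10.3: (0,0) -> (10.3,0) [heading=0, draw]
RT 90: heading 0 -> 270
PD: pen down
BK 6.9: (10.3,0) -> (10.3,6.9) [heading=270, draw]
FD 12.4: (10.3,6.9) -> (10.3,-5.5) [heading=270, draw]
LT 45: heading 270 -> 315
FD 1.6: (10.3,-5.5) -> (11.431,-6.631) [heading=315, draw]
LT 18: heading 315 -> 333
Final: pos=(11.431,-6.631), heading=333, 4 segment(s) drawn

Segment lengths:
  seg 1: (0,0) -> (10.3,0), length = 10.3
  seg 2: (10.3,0) -> (10.3,6.9), length = 6.9
  seg 3: (10.3,6.9) -> (10.3,-5.5), length = 12.4
  seg 4: (10.3,-5.5) -> (11.431,-6.631), length = 1.6
Total = 31.2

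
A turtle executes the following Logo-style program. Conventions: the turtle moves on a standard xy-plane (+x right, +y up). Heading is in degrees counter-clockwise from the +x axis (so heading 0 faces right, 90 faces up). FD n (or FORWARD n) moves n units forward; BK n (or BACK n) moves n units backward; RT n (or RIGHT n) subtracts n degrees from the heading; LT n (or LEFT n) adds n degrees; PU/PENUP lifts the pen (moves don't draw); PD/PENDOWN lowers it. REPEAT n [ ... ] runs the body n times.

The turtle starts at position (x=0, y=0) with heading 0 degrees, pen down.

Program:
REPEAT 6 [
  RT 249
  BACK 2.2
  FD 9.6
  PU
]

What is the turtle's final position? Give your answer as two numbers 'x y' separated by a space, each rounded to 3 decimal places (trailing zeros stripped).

Answer: -3.582 -1.945

Derivation:
Executing turtle program step by step:
Start: pos=(0,0), heading=0, pen down
REPEAT 6 [
  -- iteration 1/6 --
  RT 249: heading 0 -> 111
  BK 2.2: (0,0) -> (0.788,-2.054) [heading=111, draw]
  FD 9.6: (0.788,-2.054) -> (-2.652,6.908) [heading=111, draw]
  PU: pen up
  -- iteration 2/6 --
  RT 249: heading 111 -> 222
  BK 2.2: (-2.652,6.908) -> (-1.017,8.381) [heading=222, move]
  FD 9.6: (-1.017,8.381) -> (-8.151,1.957) [heading=222, move]
  PU: pen up
  -- iteration 3/6 --
  RT 249: heading 222 -> 333
  BK 2.2: (-8.151,1.957) -> (-10.111,2.956) [heading=333, move]
  FD 9.6: (-10.111,2.956) -> (-1.558,-1.403) [heading=333, move]
  PU: pen up
  -- iteration 4/6 --
  RT 249: heading 333 -> 84
  BK 2.2: (-1.558,-1.403) -> (-1.788,-3.591) [heading=84, move]
  FD 9.6: (-1.788,-3.591) -> (-0.784,5.957) [heading=84, move]
  PU: pen up
  -- iteration 5/6 --
  RT 249: heading 84 -> 195
  BK 2.2: (-0.784,5.957) -> (1.341,6.526) [heading=195, move]
  FD 9.6: (1.341,6.526) -> (-7.932,4.042) [heading=195, move]
  PU: pen up
  -- iteration 6/6 --
  RT 249: heading 195 -> 306
  BK 2.2: (-7.932,4.042) -> (-9.225,5.821) [heading=306, move]
  FD 9.6: (-9.225,5.821) -> (-3.582,-1.945) [heading=306, move]
  PU: pen up
]
Final: pos=(-3.582,-1.945), heading=306, 2 segment(s) drawn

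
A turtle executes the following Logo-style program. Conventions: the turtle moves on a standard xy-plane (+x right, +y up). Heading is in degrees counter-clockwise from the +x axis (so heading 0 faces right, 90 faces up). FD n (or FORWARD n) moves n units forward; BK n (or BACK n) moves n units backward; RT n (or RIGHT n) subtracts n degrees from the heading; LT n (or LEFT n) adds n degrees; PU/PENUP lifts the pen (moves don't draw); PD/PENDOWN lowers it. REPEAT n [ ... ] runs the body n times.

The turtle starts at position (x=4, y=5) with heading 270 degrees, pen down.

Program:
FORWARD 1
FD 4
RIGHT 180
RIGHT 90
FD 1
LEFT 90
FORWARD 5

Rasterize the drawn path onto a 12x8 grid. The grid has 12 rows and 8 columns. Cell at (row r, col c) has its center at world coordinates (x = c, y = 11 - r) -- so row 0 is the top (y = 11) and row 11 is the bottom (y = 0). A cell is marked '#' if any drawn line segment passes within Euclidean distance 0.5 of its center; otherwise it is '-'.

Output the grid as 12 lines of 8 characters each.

Answer: --------
--------
--------
--------
--------
--------
----##--
----##--
----##--
----##--
----##--
----##--

Derivation:
Segment 0: (4,5) -> (4,4)
Segment 1: (4,4) -> (4,0)
Segment 2: (4,0) -> (5,0)
Segment 3: (5,0) -> (5,5)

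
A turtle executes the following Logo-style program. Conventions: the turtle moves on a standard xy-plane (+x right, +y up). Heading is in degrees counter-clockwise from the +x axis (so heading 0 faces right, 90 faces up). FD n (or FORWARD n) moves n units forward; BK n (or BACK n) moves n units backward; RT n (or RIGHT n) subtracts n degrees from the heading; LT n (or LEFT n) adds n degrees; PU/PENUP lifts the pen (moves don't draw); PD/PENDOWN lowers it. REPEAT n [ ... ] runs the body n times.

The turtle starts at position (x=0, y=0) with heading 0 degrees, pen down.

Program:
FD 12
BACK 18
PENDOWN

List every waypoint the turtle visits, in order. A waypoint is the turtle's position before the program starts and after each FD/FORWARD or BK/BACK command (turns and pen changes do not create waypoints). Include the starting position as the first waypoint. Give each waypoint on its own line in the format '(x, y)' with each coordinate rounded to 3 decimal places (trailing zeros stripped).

Answer: (0, 0)
(12, 0)
(-6, 0)

Derivation:
Executing turtle program step by step:
Start: pos=(0,0), heading=0, pen down
FD 12: (0,0) -> (12,0) [heading=0, draw]
BK 18: (12,0) -> (-6,0) [heading=0, draw]
PD: pen down
Final: pos=(-6,0), heading=0, 2 segment(s) drawn
Waypoints (3 total):
(0, 0)
(12, 0)
(-6, 0)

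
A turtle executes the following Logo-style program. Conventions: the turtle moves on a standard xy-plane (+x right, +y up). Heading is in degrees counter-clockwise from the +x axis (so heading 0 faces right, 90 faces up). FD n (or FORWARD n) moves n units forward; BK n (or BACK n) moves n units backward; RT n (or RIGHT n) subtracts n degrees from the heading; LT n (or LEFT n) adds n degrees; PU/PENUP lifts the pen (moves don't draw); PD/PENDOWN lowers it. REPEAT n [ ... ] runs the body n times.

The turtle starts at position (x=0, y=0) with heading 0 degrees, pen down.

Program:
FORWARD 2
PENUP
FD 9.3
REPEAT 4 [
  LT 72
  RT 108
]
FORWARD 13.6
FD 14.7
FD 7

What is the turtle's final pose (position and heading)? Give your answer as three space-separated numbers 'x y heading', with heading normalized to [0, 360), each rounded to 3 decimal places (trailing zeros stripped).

Executing turtle program step by step:
Start: pos=(0,0), heading=0, pen down
FD 2: (0,0) -> (2,0) [heading=0, draw]
PU: pen up
FD 9.3: (2,0) -> (11.3,0) [heading=0, move]
REPEAT 4 [
  -- iteration 1/4 --
  LT 72: heading 0 -> 72
  RT 108: heading 72 -> 324
  -- iteration 2/4 --
  LT 72: heading 324 -> 36
  RT 108: heading 36 -> 288
  -- iteration 3/4 --
  LT 72: heading 288 -> 0
  RT 108: heading 0 -> 252
  -- iteration 4/4 --
  LT 72: heading 252 -> 324
  RT 108: heading 324 -> 216
]
FD 13.6: (11.3,0) -> (0.297,-7.994) [heading=216, move]
FD 14.7: (0.297,-7.994) -> (-11.595,-16.634) [heading=216, move]
FD 7: (-11.595,-16.634) -> (-17.258,-20.749) [heading=216, move]
Final: pos=(-17.258,-20.749), heading=216, 1 segment(s) drawn

Answer: -17.258 -20.749 216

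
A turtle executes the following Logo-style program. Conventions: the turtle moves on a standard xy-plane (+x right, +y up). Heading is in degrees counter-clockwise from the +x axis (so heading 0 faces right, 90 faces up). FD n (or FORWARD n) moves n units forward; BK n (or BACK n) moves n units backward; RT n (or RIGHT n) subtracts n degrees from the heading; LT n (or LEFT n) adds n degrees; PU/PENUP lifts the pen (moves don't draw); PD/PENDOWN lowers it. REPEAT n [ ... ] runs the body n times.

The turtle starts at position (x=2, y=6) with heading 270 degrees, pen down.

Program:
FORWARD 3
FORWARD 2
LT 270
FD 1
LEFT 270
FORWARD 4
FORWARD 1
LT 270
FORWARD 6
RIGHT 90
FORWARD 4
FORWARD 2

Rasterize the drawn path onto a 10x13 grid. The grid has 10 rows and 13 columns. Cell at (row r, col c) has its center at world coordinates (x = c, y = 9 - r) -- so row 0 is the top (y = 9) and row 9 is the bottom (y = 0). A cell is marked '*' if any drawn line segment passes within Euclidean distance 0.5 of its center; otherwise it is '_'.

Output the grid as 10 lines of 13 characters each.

Answer: _____________
_____________
_____________
_*******_____
_**____*_____
_**____*_____
_**____*_____
_**____*_____
_**____*_____
_______*_____

Derivation:
Segment 0: (2,6) -> (2,3)
Segment 1: (2,3) -> (2,1)
Segment 2: (2,1) -> (1,1)
Segment 3: (1,1) -> (1,5)
Segment 4: (1,5) -> (1,6)
Segment 5: (1,6) -> (7,6)
Segment 6: (7,6) -> (7,2)
Segment 7: (7,2) -> (7,-0)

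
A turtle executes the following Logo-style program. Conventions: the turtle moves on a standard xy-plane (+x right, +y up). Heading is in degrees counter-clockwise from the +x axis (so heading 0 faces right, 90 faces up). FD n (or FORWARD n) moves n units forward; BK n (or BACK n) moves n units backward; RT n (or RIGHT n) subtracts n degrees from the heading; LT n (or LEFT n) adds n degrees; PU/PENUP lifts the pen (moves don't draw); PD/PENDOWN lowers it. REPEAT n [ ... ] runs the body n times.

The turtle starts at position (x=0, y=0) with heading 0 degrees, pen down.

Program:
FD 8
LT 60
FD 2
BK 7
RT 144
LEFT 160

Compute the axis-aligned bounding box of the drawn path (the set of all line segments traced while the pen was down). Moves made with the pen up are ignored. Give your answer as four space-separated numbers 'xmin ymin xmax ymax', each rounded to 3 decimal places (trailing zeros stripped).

Answer: 0 -4.33 9 1.732

Derivation:
Executing turtle program step by step:
Start: pos=(0,0), heading=0, pen down
FD 8: (0,0) -> (8,0) [heading=0, draw]
LT 60: heading 0 -> 60
FD 2: (8,0) -> (9,1.732) [heading=60, draw]
BK 7: (9,1.732) -> (5.5,-4.33) [heading=60, draw]
RT 144: heading 60 -> 276
LT 160: heading 276 -> 76
Final: pos=(5.5,-4.33), heading=76, 3 segment(s) drawn

Segment endpoints: x in {0, 5.5, 8, 9}, y in {-4.33, 0, 1.732}
xmin=0, ymin=-4.33, xmax=9, ymax=1.732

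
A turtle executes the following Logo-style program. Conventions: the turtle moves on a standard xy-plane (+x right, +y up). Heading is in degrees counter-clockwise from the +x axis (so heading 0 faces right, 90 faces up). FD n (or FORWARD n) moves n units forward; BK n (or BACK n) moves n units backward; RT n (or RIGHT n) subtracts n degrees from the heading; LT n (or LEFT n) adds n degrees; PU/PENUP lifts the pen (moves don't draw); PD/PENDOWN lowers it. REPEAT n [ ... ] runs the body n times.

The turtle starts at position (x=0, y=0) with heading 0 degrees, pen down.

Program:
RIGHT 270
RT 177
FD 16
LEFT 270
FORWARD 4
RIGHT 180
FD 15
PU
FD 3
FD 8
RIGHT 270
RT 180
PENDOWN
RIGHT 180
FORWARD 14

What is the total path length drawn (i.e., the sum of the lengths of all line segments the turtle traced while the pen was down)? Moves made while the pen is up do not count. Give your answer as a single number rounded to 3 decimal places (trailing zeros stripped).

Answer: 49

Derivation:
Executing turtle program step by step:
Start: pos=(0,0), heading=0, pen down
RT 270: heading 0 -> 90
RT 177: heading 90 -> 273
FD 16: (0,0) -> (0.837,-15.978) [heading=273, draw]
LT 270: heading 273 -> 183
FD 4: (0.837,-15.978) -> (-3.157,-16.187) [heading=183, draw]
RT 180: heading 183 -> 3
FD 15: (-3.157,-16.187) -> (11.822,-15.402) [heading=3, draw]
PU: pen up
FD 3: (11.822,-15.402) -> (14.818,-15.245) [heading=3, move]
FD 8: (14.818,-15.245) -> (22.807,-14.827) [heading=3, move]
RT 270: heading 3 -> 93
RT 180: heading 93 -> 273
PD: pen down
RT 180: heading 273 -> 93
FD 14: (22.807,-14.827) -> (22.075,-0.846) [heading=93, draw]
Final: pos=(22.075,-0.846), heading=93, 4 segment(s) drawn

Segment lengths:
  seg 1: (0,0) -> (0.837,-15.978), length = 16
  seg 2: (0.837,-15.978) -> (-3.157,-16.187), length = 4
  seg 3: (-3.157,-16.187) -> (11.822,-15.402), length = 15
  seg 4: (22.807,-14.827) -> (22.075,-0.846), length = 14
Total = 49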